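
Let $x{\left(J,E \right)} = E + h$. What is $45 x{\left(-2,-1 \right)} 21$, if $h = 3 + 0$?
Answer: $1890$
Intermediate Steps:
$h = 3$
$x{\left(J,E \right)} = 3 + E$ ($x{\left(J,E \right)} = E + 3 = 3 + E$)
$45 x{\left(-2,-1 \right)} 21 = 45 \left(3 - 1\right) 21 = 45 \cdot 2 \cdot 21 = 90 \cdot 21 = 1890$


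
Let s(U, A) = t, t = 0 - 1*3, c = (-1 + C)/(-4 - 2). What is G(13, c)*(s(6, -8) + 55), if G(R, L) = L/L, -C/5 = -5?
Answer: 52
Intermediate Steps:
C = 25 (C = -5*(-5) = 25)
c = -4 (c = (-1 + 25)/(-4 - 2) = 24/(-6) = 24*(-⅙) = -4)
t = -3 (t = 0 - 3 = -3)
s(U, A) = -3
G(R, L) = 1
G(13, c)*(s(6, -8) + 55) = 1*(-3 + 55) = 1*52 = 52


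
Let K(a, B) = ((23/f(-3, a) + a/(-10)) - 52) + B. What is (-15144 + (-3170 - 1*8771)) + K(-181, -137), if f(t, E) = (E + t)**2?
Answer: -200603419/7360 ≈ -27256.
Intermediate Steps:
K(a, B) = -52 + B + 23/(-3 + a)**2 - a/10 (K(a, B) = ((23/((a - 3)**2) + a/(-10)) - 52) + B = ((23/((-3 + a)**2) + a*(-1/10)) - 52) + B = ((23/(-3 + a)**2 - a/10) - 52) + B = (-52 + 23/(-3 + a)**2 - a/10) + B = -52 + B + 23/(-3 + a)**2 - a/10)
(-15144 + (-3170 - 1*8771)) + K(-181, -137) = (-15144 + (-3170 - 1*8771)) + (-52 - 137 + 23/(-3 - 181)**2 - 1/10*(-181)) = (-15144 + (-3170 - 8771)) + (-52 - 137 + 23/(-184)**2 + 181/10) = (-15144 - 11941) + (-52 - 137 + 23*(1/33856) + 181/10) = -27085 + (-52 - 137 + 1/1472 + 181/10) = -27085 - 1257819/7360 = -200603419/7360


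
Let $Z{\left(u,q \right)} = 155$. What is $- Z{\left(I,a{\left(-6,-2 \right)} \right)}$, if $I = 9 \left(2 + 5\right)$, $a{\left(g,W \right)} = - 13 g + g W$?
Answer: $-155$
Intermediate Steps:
$a{\left(g,W \right)} = - 13 g + W g$
$I = 63$ ($I = 9 \cdot 7 = 63$)
$- Z{\left(I,a{\left(-6,-2 \right)} \right)} = \left(-1\right) 155 = -155$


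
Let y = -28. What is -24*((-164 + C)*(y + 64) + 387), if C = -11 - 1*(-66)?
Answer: 84888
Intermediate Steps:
C = 55 (C = -11 + 66 = 55)
-24*((-164 + C)*(y + 64) + 387) = -24*((-164 + 55)*(-28 + 64) + 387) = -24*(-109*36 + 387) = -24*(-3924 + 387) = -24*(-3537) = 84888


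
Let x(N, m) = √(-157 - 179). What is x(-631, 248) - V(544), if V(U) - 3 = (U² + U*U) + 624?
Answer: -592499 + 4*I*√21 ≈ -5.925e+5 + 18.33*I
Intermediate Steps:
x(N, m) = 4*I*√21 (x(N, m) = √(-336) = 4*I*√21)
V(U) = 627 + 2*U² (V(U) = 3 + ((U² + U*U) + 624) = 3 + ((U² + U²) + 624) = 3 + (2*U² + 624) = 3 + (624 + 2*U²) = 627 + 2*U²)
x(-631, 248) - V(544) = 4*I*√21 - (627 + 2*544²) = 4*I*√21 - (627 + 2*295936) = 4*I*√21 - (627 + 591872) = 4*I*√21 - 1*592499 = 4*I*√21 - 592499 = -592499 + 4*I*√21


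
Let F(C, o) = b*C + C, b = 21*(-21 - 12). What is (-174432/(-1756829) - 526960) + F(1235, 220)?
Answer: -2427199635388/1756829 ≈ -1.3816e+6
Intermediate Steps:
b = -693 (b = 21*(-33) = -693)
F(C, o) = -692*C (F(C, o) = -693*C + C = -692*C)
(-174432/(-1756829) - 526960) + F(1235, 220) = (-174432/(-1756829) - 526960) - 692*1235 = (-174432*(-1/1756829) - 526960) - 854620 = (174432/1756829 - 526960) - 854620 = -925778435408/1756829 - 854620 = -2427199635388/1756829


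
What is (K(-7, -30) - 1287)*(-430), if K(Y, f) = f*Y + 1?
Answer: 462680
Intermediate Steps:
K(Y, f) = 1 + Y*f (K(Y, f) = Y*f + 1 = 1 + Y*f)
(K(-7, -30) - 1287)*(-430) = ((1 - 7*(-30)) - 1287)*(-430) = ((1 + 210) - 1287)*(-430) = (211 - 1287)*(-430) = -1076*(-430) = 462680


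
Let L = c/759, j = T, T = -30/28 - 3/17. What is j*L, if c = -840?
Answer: 540/391 ≈ 1.3811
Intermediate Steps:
T = -297/238 (T = -30*1/28 - 3*1/17 = -15/14 - 3/17 = -297/238 ≈ -1.2479)
j = -297/238 ≈ -1.2479
L = -280/253 (L = -840/759 = -840*1/759 = -280/253 ≈ -1.1067)
j*L = -297/238*(-280/253) = 540/391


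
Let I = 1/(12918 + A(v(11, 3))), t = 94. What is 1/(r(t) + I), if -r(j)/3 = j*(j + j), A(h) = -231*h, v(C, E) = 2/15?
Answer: -64436/3416138971 ≈ -1.8862e-5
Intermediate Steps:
v(C, E) = 2/15 (v(C, E) = 2*(1/15) = 2/15)
r(j) = -6*j² (r(j) = -3*j*(j + j) = -3*j*2*j = -6*j²)
I = 5/64436 (I = 1/(12918 - 231*2/15) = 1/(12918 - 154/5) = 1/(64436/5) = 5/64436 ≈ 7.7596e-5)
1/(r(t) + I) = 1/(-6*94² + 5/64436) = 1/(-6*8836 + 5/64436) = 1/(-53016 + 5/64436) = 1/(-3416138971/64436) = -64436/3416138971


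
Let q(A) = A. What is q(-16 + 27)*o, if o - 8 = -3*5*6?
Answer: -902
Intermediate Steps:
o = -82 (o = 8 - 3*5*6 = 8 - 15*6 = 8 - 90 = -82)
q(-16 + 27)*o = (-16 + 27)*(-82) = 11*(-82) = -902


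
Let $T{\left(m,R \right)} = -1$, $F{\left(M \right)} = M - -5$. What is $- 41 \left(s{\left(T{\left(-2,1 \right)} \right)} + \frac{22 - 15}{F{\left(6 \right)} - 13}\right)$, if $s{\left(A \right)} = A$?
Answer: $\frac{369}{2} \approx 184.5$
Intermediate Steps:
$F{\left(M \right)} = 5 + M$ ($F{\left(M \right)} = M + 5 = 5 + M$)
$- 41 \left(s{\left(T{\left(-2,1 \right)} \right)} + \frac{22 - 15}{F{\left(6 \right)} - 13}\right) = - 41 \left(-1 + \frac{22 - 15}{\left(5 + 6\right) - 13}\right) = - 41 \left(-1 + \frac{7}{11 - 13}\right) = - 41 \left(-1 + \frac{7}{-2}\right) = - 41 \left(-1 + 7 \left(- \frac{1}{2}\right)\right) = - 41 \left(-1 - \frac{7}{2}\right) = \left(-41\right) \left(- \frac{9}{2}\right) = \frac{369}{2}$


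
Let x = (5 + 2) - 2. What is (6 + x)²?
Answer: 121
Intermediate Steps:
x = 5 (x = 7 - 2 = 5)
(6 + x)² = (6 + 5)² = 11² = 121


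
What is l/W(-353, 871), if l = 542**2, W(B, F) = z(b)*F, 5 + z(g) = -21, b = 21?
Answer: -146882/11323 ≈ -12.972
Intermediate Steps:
z(g) = -26 (z(g) = -5 - 21 = -26)
W(B, F) = -26*F
l = 293764
l/W(-353, 871) = 293764/((-26*871)) = 293764/(-22646) = 293764*(-1/22646) = -146882/11323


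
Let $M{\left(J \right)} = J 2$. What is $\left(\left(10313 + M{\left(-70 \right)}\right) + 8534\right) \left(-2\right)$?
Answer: $-37414$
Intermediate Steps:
$M{\left(J \right)} = 2 J$
$\left(\left(10313 + M{\left(-70 \right)}\right) + 8534\right) \left(-2\right) = \left(\left(10313 + 2 \left(-70\right)\right) + 8534\right) \left(-2\right) = \left(\left(10313 - 140\right) + 8534\right) \left(-2\right) = \left(10173 + 8534\right) \left(-2\right) = 18707 \left(-2\right) = -37414$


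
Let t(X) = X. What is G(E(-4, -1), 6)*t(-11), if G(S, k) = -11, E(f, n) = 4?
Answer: 121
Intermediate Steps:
G(E(-4, -1), 6)*t(-11) = -11*(-11) = 121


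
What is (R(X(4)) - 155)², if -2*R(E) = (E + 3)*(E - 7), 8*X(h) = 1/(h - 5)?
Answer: 343323841/16384 ≈ 20955.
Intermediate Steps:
X(h) = 1/(8*(-5 + h)) (X(h) = 1/(8*(h - 5)) = 1/(8*(-5 + h)))
R(E) = -(-7 + E)*(3 + E)/2 (R(E) = -(E + 3)*(E - 7)/2 = -(3 + E)*(-7 + E)/2 = -(-7 + E)*(3 + E)/2)
(R(X(4)) - 155)² = ((21/2 + 2*(1/(8*(-5 + 4))) - 1/(64*(-5 + 4)²)/2) - 155)² = ((21/2 + 2*((⅛)/(-1)) - ((⅛)/(-1))²/2) - 155)² = ((21/2 + 2*((⅛)*(-1)) - ((⅛)*(-1))²/2) - 155)² = ((21/2 + 2*(-⅛) - (-⅛)²/2) - 155)² = ((21/2 - ¼ - ½*1/64) - 155)² = ((21/2 - ¼ - 1/128) - 155)² = (1311/128 - 155)² = (-18529/128)² = 343323841/16384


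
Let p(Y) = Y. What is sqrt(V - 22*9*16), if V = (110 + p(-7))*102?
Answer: sqrt(7338) ≈ 85.662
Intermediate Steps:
V = 10506 (V = (110 - 7)*102 = 103*102 = 10506)
sqrt(V - 22*9*16) = sqrt(10506 - 22*9*16) = sqrt(10506 - 198*16) = sqrt(10506 - 3168) = sqrt(7338)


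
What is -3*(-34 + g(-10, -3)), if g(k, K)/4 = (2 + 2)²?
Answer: -90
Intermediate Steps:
g(k, K) = 64 (g(k, K) = 4*(2 + 2)² = 4*4² = 4*16 = 64)
-3*(-34 + g(-10, -3)) = -3*(-34 + 64) = -3*30 = -90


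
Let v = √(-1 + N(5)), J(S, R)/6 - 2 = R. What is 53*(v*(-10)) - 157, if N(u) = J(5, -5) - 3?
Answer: -157 - 530*I*√22 ≈ -157.0 - 2485.9*I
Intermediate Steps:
J(S, R) = 12 + 6*R
N(u) = -21 (N(u) = (12 + 6*(-5)) - 3 = (12 - 30) - 3 = -18 - 3 = -21)
v = I*√22 (v = √(-1 - 21) = √(-22) = I*√22 ≈ 4.6904*I)
53*(v*(-10)) - 157 = 53*((I*√22)*(-10)) - 157 = 53*(-10*I*√22) - 157 = -530*I*√22 - 157 = -157 - 530*I*√22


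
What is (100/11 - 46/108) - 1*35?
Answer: -15643/594 ≈ -26.335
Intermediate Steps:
(100/11 - 46/108) - 1*35 = (100*(1/11) - 46*1/108) - 35 = (100/11 - 23/54) - 35 = 5147/594 - 35 = -15643/594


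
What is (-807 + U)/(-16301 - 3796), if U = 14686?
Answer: -13879/20097 ≈ -0.69060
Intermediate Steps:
(-807 + U)/(-16301 - 3796) = (-807 + 14686)/(-16301 - 3796) = 13879/(-20097) = 13879*(-1/20097) = -13879/20097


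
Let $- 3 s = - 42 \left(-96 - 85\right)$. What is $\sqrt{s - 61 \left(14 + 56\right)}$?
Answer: $18 i \sqrt{21} \approx 82.486 i$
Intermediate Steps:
$s = -2534$ ($s = - \frac{\left(-42\right) \left(-96 - 85\right)}{3} = - \frac{\left(-42\right) \left(-181\right)}{3} = \left(- \frac{1}{3}\right) 7602 = -2534$)
$\sqrt{s - 61 \left(14 + 56\right)} = \sqrt{-2534 - 61 \left(14 + 56\right)} = \sqrt{-2534 - 4270} = \sqrt{-6804} = 18 i \sqrt{21}$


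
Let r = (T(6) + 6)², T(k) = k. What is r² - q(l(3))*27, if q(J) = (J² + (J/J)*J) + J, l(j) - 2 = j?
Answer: 19791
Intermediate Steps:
l(j) = 2 + j
q(J) = J² + 2*J (q(J) = (J² + 1*J) + J = (J² + J) + J = (J + J²) + J = J² + 2*J)
r = 144 (r = (6 + 6)² = 12² = 144)
r² - q(l(3))*27 = 144² - (2 + 3)*(2 + (2 + 3))*27 = 20736 - 5*(2 + 5)*27 = 20736 - 5*7*27 = 20736 - 35*27 = 20736 - 1*945 = 20736 - 945 = 19791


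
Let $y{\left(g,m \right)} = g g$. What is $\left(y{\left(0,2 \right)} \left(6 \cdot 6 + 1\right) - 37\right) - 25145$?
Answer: $-25182$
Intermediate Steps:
$y{\left(g,m \right)} = g^{2}$
$\left(y{\left(0,2 \right)} \left(6 \cdot 6 + 1\right) - 37\right) - 25145 = \left(0^{2} \left(6 \cdot 6 + 1\right) - 37\right) - 25145 = \left(0 \left(36 + 1\right) - 37\right) - 25145 = \left(0 \cdot 37 - 37\right) - 25145 = \left(0 - 37\right) - 25145 = -37 - 25145 = -25182$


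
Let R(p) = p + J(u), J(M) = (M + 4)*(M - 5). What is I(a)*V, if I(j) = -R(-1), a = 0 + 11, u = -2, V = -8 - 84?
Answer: -1380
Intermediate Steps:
V = -92
J(M) = (-5 + M)*(4 + M) (J(M) = (4 + M)*(-5 + M) = (-5 + M)*(4 + M))
a = 11
R(p) = -14 + p (R(p) = p + (-20 + (-2)**2 - 1*(-2)) = p + (-20 + 4 + 2) = p - 14 = -14 + p)
I(j) = 15 (I(j) = -(-14 - 1) = -1*(-15) = 15)
I(a)*V = 15*(-92) = -1380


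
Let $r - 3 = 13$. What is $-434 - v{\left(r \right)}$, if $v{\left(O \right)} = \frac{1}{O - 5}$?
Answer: $- \frac{4775}{11} \approx -434.09$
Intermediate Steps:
$r = 16$ ($r = 3 + 13 = 16$)
$v{\left(O \right)} = \frac{1}{-5 + O}$
$-434 - v{\left(r \right)} = -434 - \frac{1}{-5 + 16} = -434 - \frac{1}{11} = - \frac{4775}{11}$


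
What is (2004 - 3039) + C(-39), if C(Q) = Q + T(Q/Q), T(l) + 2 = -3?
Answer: -1079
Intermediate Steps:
T(l) = -5 (T(l) = -2 - 3 = -5)
C(Q) = -5 + Q (C(Q) = Q - 5 = -5 + Q)
(2004 - 3039) + C(-39) = (2004 - 3039) + (-5 - 39) = -1035 - 44 = -1079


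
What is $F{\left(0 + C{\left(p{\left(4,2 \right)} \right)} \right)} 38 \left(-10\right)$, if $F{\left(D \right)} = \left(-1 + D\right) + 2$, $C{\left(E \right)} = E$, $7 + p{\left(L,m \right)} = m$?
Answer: $1520$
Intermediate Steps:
$p{\left(L,m \right)} = -7 + m$
$F{\left(D \right)} = 1 + D$
$F{\left(0 + C{\left(p{\left(4,2 \right)} \right)} \right)} 38 \left(-10\right) = \left(1 + \left(0 + \left(-7 + 2\right)\right)\right) 38 \left(-10\right) = \left(1 + \left(0 - 5\right)\right) 38 \left(-10\right) = \left(1 - 5\right) 38 \left(-10\right) = \left(-4\right) 38 \left(-10\right) = \left(-152\right) \left(-10\right) = 1520$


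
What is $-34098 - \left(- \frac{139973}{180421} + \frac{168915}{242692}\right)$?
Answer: $- \frac{87825678743555}{2575690196} \approx -34098.0$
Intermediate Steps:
$-34098 - \left(- \frac{139973}{180421} + \frac{168915}{242692}\right) = -34098 - - \frac{205559653}{2575690196} = -34098 + \left(\frac{139973}{180421} - \frac{168915}{242692}\right) = -34098 + \frac{205559653}{2575690196} = - \frac{87825678743555}{2575690196}$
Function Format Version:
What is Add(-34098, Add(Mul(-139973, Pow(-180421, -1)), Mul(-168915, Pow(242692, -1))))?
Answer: Rational(-87825678743555, 2575690196) ≈ -34098.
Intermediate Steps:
Add(-34098, Add(Mul(-139973, Pow(-180421, -1)), Mul(-168915, Pow(242692, -1)))) = Add(-34098, Add(Mul(-139973, Rational(-1, 180421)), Mul(-168915, Rational(1, 242692)))) = Add(-34098, Add(Rational(139973, 180421), Rational(-168915, 242692))) = Add(-34098, Rational(205559653, 2575690196)) = Rational(-87825678743555, 2575690196)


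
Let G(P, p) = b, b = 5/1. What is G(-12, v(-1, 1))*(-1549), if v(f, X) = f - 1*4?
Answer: -7745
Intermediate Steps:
v(f, X) = -4 + f (v(f, X) = f - 4 = -4 + f)
b = 5 (b = 5*1 = 5)
G(P, p) = 5
G(-12, v(-1, 1))*(-1549) = 5*(-1549) = -7745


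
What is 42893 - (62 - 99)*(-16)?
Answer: 42301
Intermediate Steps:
42893 - (62 - 99)*(-16) = 42893 - (-37)*(-16) = 42893 - 1*592 = 42893 - 592 = 42301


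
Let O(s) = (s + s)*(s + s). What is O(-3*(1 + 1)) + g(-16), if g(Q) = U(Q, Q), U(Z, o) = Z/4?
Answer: 140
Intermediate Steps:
U(Z, o) = Z/4 (U(Z, o) = Z*(1/4) = Z/4)
g(Q) = Q/4
O(s) = 4*s**2 (O(s) = (2*s)*(2*s) = 4*s**2)
O(-3*(1 + 1)) + g(-16) = 4*(-3*(1 + 1))**2 + (1/4)*(-16) = 4*(-3*2)**2 - 4 = 4*(-6)**2 - 4 = 4*36 - 4 = 144 - 4 = 140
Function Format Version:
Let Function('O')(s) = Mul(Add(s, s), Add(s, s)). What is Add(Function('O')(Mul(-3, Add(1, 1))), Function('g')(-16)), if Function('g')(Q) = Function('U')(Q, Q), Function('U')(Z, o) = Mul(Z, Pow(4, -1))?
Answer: 140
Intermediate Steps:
Function('U')(Z, o) = Mul(Rational(1, 4), Z) (Function('U')(Z, o) = Mul(Z, Rational(1, 4)) = Mul(Rational(1, 4), Z))
Function('g')(Q) = Mul(Rational(1, 4), Q)
Function('O')(s) = Mul(4, Pow(s, 2)) (Function('O')(s) = Mul(Mul(2, s), Mul(2, s)) = Mul(4, Pow(s, 2)))
Add(Function('O')(Mul(-3, Add(1, 1))), Function('g')(-16)) = Add(Mul(4, Pow(Mul(-3, Add(1, 1)), 2)), Mul(Rational(1, 4), -16)) = Add(Mul(4, Pow(Mul(-3, 2), 2)), -4) = Add(Mul(4, Pow(-6, 2)), -4) = Add(Mul(4, 36), -4) = Add(144, -4) = 140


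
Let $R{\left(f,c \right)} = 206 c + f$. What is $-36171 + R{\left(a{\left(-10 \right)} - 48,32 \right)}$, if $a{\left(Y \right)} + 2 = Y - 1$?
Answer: $-29640$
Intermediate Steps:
$a{\left(Y \right)} = -3 + Y$ ($a{\left(Y \right)} = -2 + \left(Y - 1\right) = -2 + \left(-1 + Y\right) = -3 + Y$)
$R{\left(f,c \right)} = f + 206 c$
$-36171 + R{\left(a{\left(-10 \right)} - 48,32 \right)} = -36171 + \left(\left(\left(-3 - 10\right) - 48\right) + 206 \cdot 32\right) = -36171 + \left(\left(-13 - 48\right) + 6592\right) = -36171 + \left(-61 + 6592\right) = -36171 + 6531 = -29640$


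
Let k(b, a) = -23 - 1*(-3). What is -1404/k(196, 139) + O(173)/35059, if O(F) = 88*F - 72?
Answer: 12381469/175295 ≈ 70.632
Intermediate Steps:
O(F) = -72 + 88*F
k(b, a) = -20 (k(b, a) = -23 + 3 = -20)
-1404/k(196, 139) + O(173)/35059 = -1404/(-20) + (-72 + 88*173)/35059 = -1404*(-1/20) + (-72 + 15224)*(1/35059) = 351/5 + 15152*(1/35059) = 351/5 + 15152/35059 = 12381469/175295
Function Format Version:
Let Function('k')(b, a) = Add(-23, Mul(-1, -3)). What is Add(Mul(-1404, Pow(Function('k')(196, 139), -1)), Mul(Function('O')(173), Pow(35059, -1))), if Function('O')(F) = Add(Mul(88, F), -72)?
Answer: Rational(12381469, 175295) ≈ 70.632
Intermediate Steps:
Function('O')(F) = Add(-72, Mul(88, F))
Function('k')(b, a) = -20 (Function('k')(b, a) = Add(-23, 3) = -20)
Add(Mul(-1404, Pow(Function('k')(196, 139), -1)), Mul(Function('O')(173), Pow(35059, -1))) = Add(Mul(-1404, Pow(-20, -1)), Mul(Add(-72, Mul(88, 173)), Pow(35059, -1))) = Add(Mul(-1404, Rational(-1, 20)), Mul(Add(-72, 15224), Rational(1, 35059))) = Add(Rational(351, 5), Mul(15152, Rational(1, 35059))) = Add(Rational(351, 5), Rational(15152, 35059)) = Rational(12381469, 175295)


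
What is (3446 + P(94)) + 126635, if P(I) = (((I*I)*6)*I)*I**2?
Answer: 44034371425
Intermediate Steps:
P(I) = 6*I**5 (P(I) = ((I**2*6)*I)*I**2 = ((6*I**2)*I)*I**2 = (6*I**3)*I**2 = 6*I**5)
(3446 + P(94)) + 126635 = (3446 + 6*94**5) + 126635 = (3446 + 6*7339040224) + 126635 = (3446 + 44034241344) + 126635 = 44034244790 + 126635 = 44034371425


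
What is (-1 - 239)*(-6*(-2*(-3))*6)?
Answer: 51840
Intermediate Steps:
(-1 - 239)*(-6*(-2*(-3))*6) = -(-1440)*6*6 = -(-1440)*36 = -240*(-216) = 51840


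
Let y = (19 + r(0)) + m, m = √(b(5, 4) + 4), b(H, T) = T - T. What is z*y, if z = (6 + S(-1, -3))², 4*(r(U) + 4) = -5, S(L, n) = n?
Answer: 567/4 ≈ 141.75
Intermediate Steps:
r(U) = -21/4 (r(U) = -4 + (¼)*(-5) = -4 - 5/4 = -21/4)
b(H, T) = 0
m = 2 (m = √(0 + 4) = √4 = 2)
y = 63/4 (y = (19 - 21/4) + 2 = 55/4 + 2 = 63/4 ≈ 15.750)
z = 9 (z = (6 - 3)² = 3² = 9)
z*y = 9*(63/4) = 567/4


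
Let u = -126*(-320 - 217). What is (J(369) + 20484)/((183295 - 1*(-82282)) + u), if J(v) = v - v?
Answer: 20484/333239 ≈ 0.061469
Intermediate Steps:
J(v) = 0
u = 67662 (u = -126*(-537) = 67662)
(J(369) + 20484)/((183295 - 1*(-82282)) + u) = (0 + 20484)/((183295 - 1*(-82282)) + 67662) = 20484/((183295 + 82282) + 67662) = 20484/(265577 + 67662) = 20484/333239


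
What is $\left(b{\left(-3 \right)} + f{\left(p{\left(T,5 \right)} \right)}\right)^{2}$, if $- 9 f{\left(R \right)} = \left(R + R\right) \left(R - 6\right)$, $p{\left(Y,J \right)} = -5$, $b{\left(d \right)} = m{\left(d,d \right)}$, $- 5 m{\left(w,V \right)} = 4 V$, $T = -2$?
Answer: $\frac{195364}{2025} \approx 96.476$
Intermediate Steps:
$m{\left(w,V \right)} = - \frac{4 V}{5}$
$b{\left(d \right)} = - \frac{4 d}{5}$
$f{\left(R \right)} = - \frac{2 R \left(-6 + R\right)}{9}$ ($f{\left(R \right)} = - \frac{\left(R + R\right) \left(R - 6\right)}{9} = - \frac{2 R \left(-6 + R\right)}{9}$)
$\left(b{\left(-3 \right)} + f{\left(p{\left(T,5 \right)} \right)}\right)^{2} = \left(\left(- \frac{4}{5}\right) \left(-3\right) + \frac{2}{9} \left(-5\right) \left(6 - -5\right)\right)^{2} = \left(\frac{12}{5} + \frac{2}{9} \left(-5\right) \left(6 + 5\right)\right)^{2} = \left(\frac{12}{5} + \frac{2}{9} \left(-5\right) 11\right)^{2} = \left(\frac{12}{5} - \frac{110}{9}\right)^{2} = \left(- \frac{442}{45}\right)^{2} = \frac{195364}{2025}$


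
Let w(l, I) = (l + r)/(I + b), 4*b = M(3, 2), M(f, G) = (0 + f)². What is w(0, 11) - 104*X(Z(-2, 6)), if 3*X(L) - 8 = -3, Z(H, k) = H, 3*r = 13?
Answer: -27508/159 ≈ -173.01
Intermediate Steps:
r = 13/3 (r = (⅓)*13 = 13/3 ≈ 4.3333)
X(L) = 5/3 (X(L) = 8/3 + (⅓)*(-3) = 8/3 - 1 = 5/3)
M(f, G) = f²
b = 9/4 (b = (¼)*3² = (¼)*9 = 9/4 ≈ 2.2500)
w(l, I) = (13/3 + l)/(9/4 + I) (w(l, I) = (l + 13/3)/(I + 9/4) = (13/3 + l)/(9/4 + I))
w(0, 11) - 104*X(Z(-2, 6)) = 4*(13 + 3*0)/(3*(9 + 4*11)) - 104*5/3 = 4*(13 + 0)/(3*(9 + 44)) - 520/3 = (4/3)*13/53 - 520/3 = (4/3)*(1/53)*13 - 520/3 = 52/159 - 520/3 = -27508/159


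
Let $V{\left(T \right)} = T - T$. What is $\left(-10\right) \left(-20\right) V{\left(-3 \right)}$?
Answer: $0$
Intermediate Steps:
$V{\left(T \right)} = 0$
$\left(-10\right) \left(-20\right) V{\left(-3 \right)} = \left(-10\right) \left(-20\right) 0 = 200 \cdot 0 = 0$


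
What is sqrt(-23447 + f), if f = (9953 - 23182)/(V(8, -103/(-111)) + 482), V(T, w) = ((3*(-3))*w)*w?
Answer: 2*I*sqrt(2473809410673799)/649249 ≈ 153.22*I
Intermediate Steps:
V(T, w) = -9*w**2 (V(T, w) = (-9*w)*w = -9*w**2)
f = -18110501/649249 (f = (9953 - 23182)/(-9*(-103/(-111))**2 + 482) = -13229/(-9*(-103*(-1/111))**2 + 482) = -13229/(-9*(103/111)**2 + 482) = -13229/(-9*10609/12321 + 482) = -13229/(-10609/1369 + 482) = -13229/649249/1369 = -13229*1369/649249 = -18110501/649249 ≈ -27.895)
sqrt(-23447 + f) = sqrt(-23447 - 18110501/649249) = sqrt(-15241051804/649249) = 2*I*sqrt(2473809410673799)/649249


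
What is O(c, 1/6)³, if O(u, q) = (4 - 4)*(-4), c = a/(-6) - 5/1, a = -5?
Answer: 0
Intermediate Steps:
c = -25/6 (c = -5/(-6) - 5/1 = -5*(-⅙) - 5*1 = ⅚ - 5 = -25/6 ≈ -4.1667)
O(u, q) = 0 (O(u, q) = 0*(-4) = 0)
O(c, 1/6)³ = 0³ = 0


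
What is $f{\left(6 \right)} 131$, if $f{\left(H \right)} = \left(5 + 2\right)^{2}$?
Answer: $6419$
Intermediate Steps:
$f{\left(H \right)} = 49$ ($f{\left(H \right)} = 7^{2} = 49$)
$f{\left(6 \right)} 131 = 49 \cdot 131 = 6419$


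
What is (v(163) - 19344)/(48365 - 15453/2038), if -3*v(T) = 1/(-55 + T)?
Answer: -6386538683/15965491554 ≈ -0.40002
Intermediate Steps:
v(T) = -1/(3*(-55 + T))
(v(163) - 19344)/(48365 - 15453/2038) = (-1/(-165 + 3*163) - 19344)/(48365 - 15453/2038) = (-1/(-165 + 489) - 19344)/(48365 - 15453*1/2038) = (-1/324 - 19344)/(48365 - 15453/2038) = (-1*1/324 - 19344)/(98552417/2038) = (-1/324 - 19344)*(2038/98552417) = -6267457/324*2038/98552417 = -6386538683/15965491554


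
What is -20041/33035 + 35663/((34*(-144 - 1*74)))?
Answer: -1326671097/244855420 ≈ -5.4182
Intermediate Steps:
-20041/33035 + 35663/((34*(-144 - 1*74))) = -20041*1/33035 + 35663/((34*(-144 - 74))) = -20041/33035 + 35663/((34*(-218))) = -20041/33035 + 35663/(-7412) = -20041/33035 + 35663*(-1/7412) = -20041/33035 - 35663/7412 = -1326671097/244855420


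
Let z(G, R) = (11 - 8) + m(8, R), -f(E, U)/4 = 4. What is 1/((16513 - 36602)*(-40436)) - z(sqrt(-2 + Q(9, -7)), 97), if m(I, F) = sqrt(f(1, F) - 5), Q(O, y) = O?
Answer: -2436956411/812318804 - I*sqrt(21) ≈ -3.0 - 4.5826*I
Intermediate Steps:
f(E, U) = -16 (f(E, U) = -4*4 = -16)
m(I, F) = I*sqrt(21) (m(I, F) = sqrt(-16 - 5) = sqrt(-21) = I*sqrt(21))
z(G, R) = 3 + I*sqrt(21) (z(G, R) = (11 - 8) + I*sqrt(21) = 3 + I*sqrt(21))
1/((16513 - 36602)*(-40436)) - z(sqrt(-2 + Q(9, -7)), 97) = 1/((16513 - 36602)*(-40436)) - (3 + I*sqrt(21)) = -1/40436/(-20089) + (-3 - I*sqrt(21)) = -1/20089*(-1/40436) + (-3 - I*sqrt(21)) = 1/812318804 + (-3 - I*sqrt(21)) = -2436956411/812318804 - I*sqrt(21)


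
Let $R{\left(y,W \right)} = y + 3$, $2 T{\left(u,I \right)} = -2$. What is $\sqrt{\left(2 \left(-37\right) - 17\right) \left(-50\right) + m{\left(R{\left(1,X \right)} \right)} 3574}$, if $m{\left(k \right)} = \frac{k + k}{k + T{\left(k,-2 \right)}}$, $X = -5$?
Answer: $\frac{\sqrt{126726}}{3} \approx 118.66$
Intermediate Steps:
$T{\left(u,I \right)} = -1$ ($T{\left(u,I \right)} = \frac{1}{2} \left(-2\right) = -1$)
$R{\left(y,W \right)} = 3 + y$
$m{\left(k \right)} = \frac{2 k}{-1 + k}$ ($m{\left(k \right)} = \frac{k + k}{k - 1} = \frac{2 k}{-1 + k}$)
$\sqrt{\left(2 \left(-37\right) - 17\right) \left(-50\right) + m{\left(R{\left(1,X \right)} \right)} 3574} = \sqrt{\left(2 \left(-37\right) - 17\right) \left(-50\right) + \frac{2 \left(3 + 1\right)}{-1 + \left(3 + 1\right)} 3574} = \sqrt{\left(-74 - 17\right) \left(-50\right) + 2 \cdot 4 \frac{1}{-1 + 4} \cdot 3574} = \sqrt{\left(-91\right) \left(-50\right) + 2 \cdot 4 \cdot \frac{1}{3} \cdot 3574} = \sqrt{4550 + 2 \cdot 4 \cdot \frac{1}{3} \cdot 3574} = \sqrt{4550 + \frac{8}{3} \cdot 3574} = \sqrt{4550 + \frac{28592}{3}} = \sqrt{\frac{42242}{3}} = \frac{\sqrt{126726}}{3}$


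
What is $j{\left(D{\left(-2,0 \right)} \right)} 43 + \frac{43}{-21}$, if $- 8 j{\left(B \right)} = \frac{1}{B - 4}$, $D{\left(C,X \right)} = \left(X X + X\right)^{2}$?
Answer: $- \frac{473}{672} \approx -0.70387$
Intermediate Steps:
$D{\left(C,X \right)} = \left(X + X^{2}\right)^{2}$ ($D{\left(C,X \right)} = \left(X^{2} + X\right)^{2} = \left(X + X^{2}\right)^{2}$)
$j{\left(B \right)} = - \frac{1}{8 \left(-4 + B\right)}$ ($j{\left(B \right)} = - \frac{1}{8 \left(B - 4\right)} = - \frac{1}{8 \left(-4 + B\right)}$)
$j{\left(D{\left(-2,0 \right)} \right)} 43 + \frac{43}{-21} = - \frac{1}{-32 + 8 \cdot 0^{2} \left(1 + 0\right)^{2}} \cdot 43 + \frac{43}{-21} = - \frac{1}{-32 + 8 \cdot 0 \cdot 1^{2}} \cdot 43 + 43 \left(- \frac{1}{21}\right) = - \frac{1}{-32 + 8 \cdot 0 \cdot 1} \cdot 43 - \frac{43}{21} = - \frac{1}{-32 + 8 \cdot 0} \cdot 43 - \frac{43}{21} = - \frac{1}{-32 + 0} \cdot 43 - \frac{43}{21} = - \frac{1}{-32} \cdot 43 - \frac{43}{21} = \left(-1\right) \left(- \frac{1}{32}\right) 43 - \frac{43}{21} = \frac{1}{32} \cdot 43 - \frac{43}{21} = \frac{43}{32} - \frac{43}{21} = - \frac{473}{672}$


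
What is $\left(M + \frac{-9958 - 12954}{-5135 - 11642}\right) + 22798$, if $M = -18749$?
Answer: $\frac{67952985}{16777} \approx 4050.4$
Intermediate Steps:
$\left(M + \frac{-9958 - 12954}{-5135 - 11642}\right) + 22798 = \left(-18749 + \frac{-9958 - 12954}{-5135 - 11642}\right) + 22798 = \left(-18749 - \frac{22912}{-16777}\right) + 22798 = \left(-18749 - - \frac{22912}{16777}\right) + 22798 = \left(-18749 + \frac{22912}{16777}\right) + 22798 = - \frac{314529061}{16777} + 22798 = \frac{67952985}{16777}$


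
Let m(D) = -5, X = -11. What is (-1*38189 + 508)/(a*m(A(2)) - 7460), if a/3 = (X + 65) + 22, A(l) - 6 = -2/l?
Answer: 37681/8600 ≈ 4.3815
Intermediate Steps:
A(l) = 6 - 2/l
a = 228 (a = 3*((-11 + 65) + 22) = 3*(54 + 22) = 3*76 = 228)
(-1*38189 + 508)/(a*m(A(2)) - 7460) = (-1*38189 + 508)/(228*(-5) - 7460) = (-38189 + 508)/(-1140 - 7460) = -37681/(-8600) = -37681*(-1/8600) = 37681/8600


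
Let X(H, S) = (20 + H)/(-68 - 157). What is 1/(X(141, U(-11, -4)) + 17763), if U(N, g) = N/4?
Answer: 225/3996514 ≈ 5.6299e-5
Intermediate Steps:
U(N, g) = N/4 (U(N, g) = N*(1/4) = N/4)
X(H, S) = -4/45 - H/225 (X(H, S) = (20 + H)/(-225) = (20 + H)*(-1/225) = -4/45 - H/225)
1/(X(141, U(-11, -4)) + 17763) = 1/((-4/45 - 1/225*141) + 17763) = 1/((-4/45 - 47/75) + 17763) = 1/(-161/225 + 17763) = 1/(3996514/225) = 225/3996514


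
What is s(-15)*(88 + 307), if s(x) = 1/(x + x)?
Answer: -79/6 ≈ -13.167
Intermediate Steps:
s(x) = 1/(2*x)
s(-15)*(88 + 307) = ((½)/(-15))*(88 + 307) = ((½)*(-1/15))*395 = -1/30*395 = -79/6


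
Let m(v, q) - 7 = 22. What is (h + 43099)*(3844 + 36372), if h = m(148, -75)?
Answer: 1734435648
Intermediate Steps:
m(v, q) = 29 (m(v, q) = 7 + 22 = 29)
h = 29
(h + 43099)*(3844 + 36372) = (29 + 43099)*(3844 + 36372) = 43128*40216 = 1734435648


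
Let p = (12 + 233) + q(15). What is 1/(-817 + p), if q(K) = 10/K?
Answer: -3/1714 ≈ -0.0017503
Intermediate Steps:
p = 737/3 (p = (12 + 233) + 10/15 = 245 + 10*(1/15) = 245 + ⅔ = 737/3 ≈ 245.67)
1/(-817 + p) = 1/(-817 + 737/3) = 1/(-1714/3) = -3/1714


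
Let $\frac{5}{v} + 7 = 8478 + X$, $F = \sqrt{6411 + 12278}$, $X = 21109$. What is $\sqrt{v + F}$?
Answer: $\frac{\sqrt{1479 + 8749764 \sqrt{18689}}}{2958} \approx 11.692$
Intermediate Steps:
$F = \sqrt{18689} \approx 136.71$
$v = \frac{1}{5916}$ ($v = \frac{5}{-7 + \left(8478 + 21109\right)} = \frac{5}{-7 + 29587} = \frac{5}{29580} = 5 \cdot \frac{1}{29580} = \frac{1}{5916} \approx 0.00016903$)
$\sqrt{v + F} = \sqrt{\frac{1}{5916} + \sqrt{18689}}$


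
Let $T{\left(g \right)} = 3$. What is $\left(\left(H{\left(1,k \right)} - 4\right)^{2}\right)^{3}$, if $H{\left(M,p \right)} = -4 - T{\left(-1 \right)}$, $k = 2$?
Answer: $1771561$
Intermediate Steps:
$H{\left(M,p \right)} = -7$ ($H{\left(M,p \right)} = -4 - 3 = -7$)
$\left(\left(H{\left(1,k \right)} - 4\right)^{2}\right)^{3} = \left(\left(-7 - 4\right)^{2}\right)^{3} = \left(\left(-11\right)^{2}\right)^{3} = 121^{3} = 1771561$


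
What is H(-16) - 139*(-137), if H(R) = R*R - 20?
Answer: 19279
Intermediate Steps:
H(R) = -20 + R² (H(R) = R² - 20 = -20 + R²)
H(-16) - 139*(-137) = (-20 + (-16)²) - 139*(-137) = (-20 + 256) + 19043 = 236 + 19043 = 19279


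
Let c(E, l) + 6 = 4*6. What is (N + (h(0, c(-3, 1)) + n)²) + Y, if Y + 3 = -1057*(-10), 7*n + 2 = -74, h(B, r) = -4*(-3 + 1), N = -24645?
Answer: -689422/49 ≈ -14070.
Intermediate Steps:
c(E, l) = 18 (c(E, l) = -6 + 4*6 = -6 + 24 = 18)
h(B, r) = 8 (h(B, r) = -4*(-2) = 8)
n = -76/7 (n = -2/7 + (⅐)*(-74) = -2/7 - 74/7 = -76/7 ≈ -10.857)
Y = 10567 (Y = -3 - 1057*(-10) = -3 + 10570 = 10567)
(N + (h(0, c(-3, 1)) + n)²) + Y = (-24645 + (8 - 76/7)²) + 10567 = (-24645 + (-20/7)²) + 10567 = (-24645 + 400/49) + 10567 = -1207205/49 + 10567 = -689422/49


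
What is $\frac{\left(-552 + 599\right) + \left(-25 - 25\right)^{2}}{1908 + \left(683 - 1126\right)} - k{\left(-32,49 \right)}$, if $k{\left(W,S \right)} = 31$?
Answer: $- \frac{42868}{1465} \approx -29.261$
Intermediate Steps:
$\frac{\left(-552 + 599\right) + \left(-25 - 25\right)^{2}}{1908 + \left(683 - 1126\right)} - k{\left(-32,49 \right)} = \frac{\left(-552 + 599\right) + \left(-25 - 25\right)^{2}}{1908 + \left(683 - 1126\right)} - 31 = \frac{47 + \left(-50\right)^{2}}{1908 - 443} - 31 = \frac{47 + 2500}{1465} - 31 = 2547 \cdot \frac{1}{1465} - 31 = \frac{2547}{1465} - 31 = - \frac{42868}{1465}$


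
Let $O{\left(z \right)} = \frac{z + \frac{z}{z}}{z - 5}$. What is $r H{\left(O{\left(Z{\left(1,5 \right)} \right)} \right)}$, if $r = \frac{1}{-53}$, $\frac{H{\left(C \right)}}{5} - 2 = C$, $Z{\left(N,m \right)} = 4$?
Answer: $\frac{15}{53} \approx 0.28302$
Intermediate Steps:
$O{\left(z \right)} = \frac{1 + z}{-5 + z}$ ($O{\left(z \right)} = \frac{z + 1}{-5 + z} = \frac{1 + z}{-5 + z}$)
$H{\left(C \right)} = 10 + 5 C$
$r = - \frac{1}{53} \approx -0.018868$
$r H{\left(O{\left(Z{\left(1,5 \right)} \right)} \right)} = - \frac{10 + 5 \frac{1 + 4}{-5 + 4}}{53} = - \frac{10 + 5 \frac{1}{-1} \cdot 5}{53} = - \frac{10 + 5 \left(\left(-1\right) 5\right)}{53} = - \frac{10 + 5 \left(-5\right)}{53} = - \frac{10 - 25}{53} = \left(- \frac{1}{53}\right) \left(-15\right) = \frac{15}{53}$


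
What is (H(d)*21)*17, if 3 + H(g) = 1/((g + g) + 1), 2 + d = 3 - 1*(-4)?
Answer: -11424/11 ≈ -1038.5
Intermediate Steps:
d = 5 (d = -2 + (3 - 1*(-4)) = -2 + (3 + 4) = -2 + 7 = 5)
H(g) = -3 + 1/(1 + 2*g) (H(g) = -3 + 1/((g + g) + 1) = -3 + 1/(2*g + 1) = -3 + 1/(1 + 2*g))
(H(d)*21)*17 = ((2*(-1 - 3*5)/(1 + 2*5))*21)*17 = ((2*(-1 - 15)/(1 + 10))*21)*17 = ((2*(-16)/11)*21)*17 = ((2*(1/11)*(-16))*21)*17 = -32/11*21*17 = -672/11*17 = -11424/11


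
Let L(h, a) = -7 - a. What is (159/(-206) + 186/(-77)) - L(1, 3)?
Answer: 108061/15862 ≈ 6.8126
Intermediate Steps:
(159/(-206) + 186/(-77)) - L(1, 3) = (159/(-206) + 186/(-77)) - (-7 - 1*3) = (159*(-1/206) + 186*(-1/77)) - (-7 - 3) = (-159/206 - 186/77) - 1*(-10) = -50559/15862 + 10 = 108061/15862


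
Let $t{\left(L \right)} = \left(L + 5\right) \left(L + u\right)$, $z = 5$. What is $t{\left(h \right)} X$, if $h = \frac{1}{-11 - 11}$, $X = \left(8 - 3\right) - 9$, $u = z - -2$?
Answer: $- \frac{16677}{121} \approx -137.83$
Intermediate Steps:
$u = 7$ ($u = 5 - -2 = 5 + 2 = 7$)
$X = -4$ ($X = 5 - 9 = -4$)
$h = - \frac{1}{22}$ ($h = \frac{1}{-22} = - \frac{1}{22} \approx -0.045455$)
$t{\left(L \right)} = \left(5 + L\right) \left(7 + L\right)$ ($t{\left(L \right)} = \left(L + 5\right) \left(L + 7\right) = \left(5 + L\right) \left(7 + L\right)$)
$t{\left(h \right)} X = \left(35 + \left(- \frac{1}{22}\right)^{2} + 12 \left(- \frac{1}{22}\right)\right) \left(-4\right) = \left(35 + \frac{1}{484} - \frac{6}{11}\right) \left(-4\right) = \frac{16677}{484} \left(-4\right) = - \frac{16677}{121}$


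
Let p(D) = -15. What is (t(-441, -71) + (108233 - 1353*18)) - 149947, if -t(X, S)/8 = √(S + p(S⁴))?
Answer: -66068 - 8*I*√86 ≈ -66068.0 - 74.189*I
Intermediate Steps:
t(X, S) = -8*√(-15 + S) (t(X, S) = -8*√(S - 15) = -8*√(-15 + S))
(t(-441, -71) + (108233 - 1353*18)) - 149947 = (-8*√(-15 - 71) + (108233 - 1353*18)) - 149947 = (-8*I*√86 + (108233 - 24354)) - 149947 = (-8*I*√86 + 83879) - 149947 = (83879 - 8*I*√86) - 149947 = -66068 - 8*I*√86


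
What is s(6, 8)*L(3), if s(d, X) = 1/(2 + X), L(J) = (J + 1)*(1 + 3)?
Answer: 8/5 ≈ 1.6000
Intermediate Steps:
L(J) = 4 + 4*J (L(J) = (1 + J)*4 = 4 + 4*J)
s(6, 8)*L(3) = (4 + 4*3)/(2 + 8) = (4 + 12)/10 = (1/10)*16 = 8/5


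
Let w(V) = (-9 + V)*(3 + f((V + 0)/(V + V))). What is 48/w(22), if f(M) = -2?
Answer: 48/13 ≈ 3.6923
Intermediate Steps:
w(V) = -9 + V (w(V) = (-9 + V)*(3 - 2) = (-9 + V)*1 = -9 + V)
48/w(22) = 48/(-9 + 22) = 48/13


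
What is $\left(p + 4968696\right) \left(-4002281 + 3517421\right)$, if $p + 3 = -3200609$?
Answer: $-857273208240$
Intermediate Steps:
$p = -3200612$ ($p = -3 - 3200609 = -3200612$)
$\left(p + 4968696\right) \left(-4002281 + 3517421\right) = \left(-3200612 + 4968696\right) \left(-4002281 + 3517421\right) = 1768084 \left(-484860\right) = -857273208240$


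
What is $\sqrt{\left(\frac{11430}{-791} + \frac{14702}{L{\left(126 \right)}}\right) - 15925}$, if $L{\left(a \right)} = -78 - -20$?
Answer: $\frac{i \sqrt{8520684347154}}{22939} \approx 127.25 i$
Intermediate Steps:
$L{\left(a \right)} = -58$ ($L{\left(a \right)} = -78 + 20 = -58$)
$\sqrt{\left(\frac{11430}{-791} + \frac{14702}{L{\left(126 \right)}}\right) - 15925} = \sqrt{\left(\frac{11430}{-791} + \frac{14702}{-58}\right) - 15925} = \sqrt{\left(11430 \left(- \frac{1}{791}\right) + 14702 \left(- \frac{1}{58}\right)\right) - 15925} = \sqrt{\left(- \frac{11430}{791} - \frac{7351}{29}\right) - 15925} = \sqrt{- \frac{6146111}{22939} - 15925} = \sqrt{- \frac{371449686}{22939}} = \frac{i \sqrt{8520684347154}}{22939}$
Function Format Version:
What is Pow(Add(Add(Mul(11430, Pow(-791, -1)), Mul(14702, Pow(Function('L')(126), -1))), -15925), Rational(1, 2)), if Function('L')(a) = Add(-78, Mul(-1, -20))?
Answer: Mul(Rational(1, 22939), I, Pow(8520684347154, Rational(1, 2))) ≈ Mul(127.25, I)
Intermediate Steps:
Function('L')(a) = -58 (Function('L')(a) = Add(-78, 20) = -58)
Pow(Add(Add(Mul(11430, Pow(-791, -1)), Mul(14702, Pow(Function('L')(126), -1))), -15925), Rational(1, 2)) = Pow(Add(Add(Mul(11430, Pow(-791, -1)), Mul(14702, Pow(-58, -1))), -15925), Rational(1, 2)) = Pow(Add(Add(Mul(11430, Rational(-1, 791)), Mul(14702, Rational(-1, 58))), -15925), Rational(1, 2)) = Pow(Add(Add(Rational(-11430, 791), Rational(-7351, 29)), -15925), Rational(1, 2)) = Pow(Add(Rational(-6146111, 22939), -15925), Rational(1, 2)) = Pow(Rational(-371449686, 22939), Rational(1, 2)) = Mul(Rational(1, 22939), I, Pow(8520684347154, Rational(1, 2)))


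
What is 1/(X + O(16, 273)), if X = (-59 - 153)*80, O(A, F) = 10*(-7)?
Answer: -1/17030 ≈ -5.8720e-5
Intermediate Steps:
O(A, F) = -70
X = -16960 (X = -212*80 = -16960)
1/(X + O(16, 273)) = 1/(-16960 - 70) = 1/(-17030) = -1/17030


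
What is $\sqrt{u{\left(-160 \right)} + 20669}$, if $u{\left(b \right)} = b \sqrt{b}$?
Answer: $\sqrt{20669 - 640 i \sqrt{10}} \approx 143.94 - 7.0303 i$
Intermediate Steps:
$u{\left(b \right)} = b^{\frac{3}{2}}$
$\sqrt{u{\left(-160 \right)} + 20669} = \sqrt{\left(-160\right)^{\frac{3}{2}} + 20669} = \sqrt{- 640 i \sqrt{10} + 20669} = \sqrt{20669 - 640 i \sqrt{10}}$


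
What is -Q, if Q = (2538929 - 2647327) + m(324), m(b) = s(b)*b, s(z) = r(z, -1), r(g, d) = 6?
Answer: 106454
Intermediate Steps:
s(z) = 6
m(b) = 6*b
Q = -106454 (Q = (2538929 - 2647327) + 6*324 = -108398 + 1944 = -106454)
-Q = -1*(-106454) = 106454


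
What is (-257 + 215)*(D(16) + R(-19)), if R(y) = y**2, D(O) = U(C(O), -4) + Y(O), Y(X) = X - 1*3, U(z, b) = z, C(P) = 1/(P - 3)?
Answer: -204246/13 ≈ -15711.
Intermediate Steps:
C(P) = 1/(-3 + P)
Y(X) = -3 + X (Y(X) = X - 3 = -3 + X)
D(O) = -3 + O + 1/(-3 + O) (D(O) = 1/(-3 + O) + (-3 + O) = -3 + O + 1/(-3 + O))
(-257 + 215)*(D(16) + R(-19)) = (-257 + 215)*((-3 + 16 + 1/(-3 + 16)) + (-19)**2) = -42*((-3 + 16 + 1/13) + 361) = -42*(170/13 + 361) = -42*4863/13 = -204246/13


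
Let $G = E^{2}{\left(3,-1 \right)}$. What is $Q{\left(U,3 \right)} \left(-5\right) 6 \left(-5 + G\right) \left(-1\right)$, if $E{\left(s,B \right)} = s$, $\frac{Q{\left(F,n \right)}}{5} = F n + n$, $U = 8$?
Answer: $16200$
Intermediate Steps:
$Q{\left(F,n \right)} = 5 n + 5 F n$ ($Q{\left(F,n \right)} = 5 \left(F n + n\right) = 5 \left(n + F n\right) = 5 n + 5 F n$)
$G = 9$ ($G = 3^{2} = 9$)
$Q{\left(U,3 \right)} \left(-5\right) 6 \left(-5 + G\right) \left(-1\right) = 5 \cdot 3 \left(1 + 8\right) \left(-5\right) 6 \left(-5 + 9\right) \left(-1\right) = 5 \cdot 3 \cdot 9 \left(- 30 \cdot 4 \left(-1\right)\right) = 135 \left(\left(-30\right) \left(-4\right)\right) = 135 \cdot 120 = 16200$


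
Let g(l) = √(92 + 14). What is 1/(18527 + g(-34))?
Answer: 18527/343249623 - √106/343249623 ≈ 5.3945e-5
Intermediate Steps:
g(l) = √106
1/(18527 + g(-34)) = 1/(18527 + √106)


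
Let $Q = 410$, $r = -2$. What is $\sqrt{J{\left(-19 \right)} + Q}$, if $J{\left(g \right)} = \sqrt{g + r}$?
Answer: $\sqrt{410 + i \sqrt{21}} \approx 20.249 + 0.1132 i$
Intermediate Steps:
$J{\left(g \right)} = \sqrt{-2 + g}$ ($J{\left(g \right)} = \sqrt{g - 2} = \sqrt{-2 + g}$)
$\sqrt{J{\left(-19 \right)} + Q} = \sqrt{\sqrt{-2 - 19} + 410} = \sqrt{\sqrt{-21} + 410} = \sqrt{i \sqrt{21} + 410} = \sqrt{410 + i \sqrt{21}}$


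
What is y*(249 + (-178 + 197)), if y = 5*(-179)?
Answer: -239860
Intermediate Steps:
y = -895
y*(249 + (-178 + 197)) = -895*(249 + (-178 + 197)) = -895*(249 + 19) = -895*268 = -239860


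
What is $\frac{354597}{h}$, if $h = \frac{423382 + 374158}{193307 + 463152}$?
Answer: $\frac{232778392023}{797540} \approx 2.9187 \cdot 10^{5}$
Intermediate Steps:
$h = \frac{797540}{656459} \approx 1.2149$
$\frac{354597}{h} = \frac{354597}{\frac{797540}{656459}} = 354597 \cdot \frac{656459}{797540} = \frac{232778392023}{797540}$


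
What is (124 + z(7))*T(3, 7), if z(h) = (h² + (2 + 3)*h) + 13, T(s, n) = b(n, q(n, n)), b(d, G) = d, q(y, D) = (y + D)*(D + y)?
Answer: 1547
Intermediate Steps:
q(y, D) = (D + y)² (q(y, D) = (D + y)*(D + y) = (D + y)²)
T(s, n) = n
z(h) = 13 + h² + 5*h (z(h) = (h² + 5*h) + 13 = 13 + h² + 5*h)
(124 + z(7))*T(3, 7) = (124 + (13 + 7² + 5*7))*7 = (124 + (13 + 49 + 35))*7 = (124 + 97)*7 = 221*7 = 1547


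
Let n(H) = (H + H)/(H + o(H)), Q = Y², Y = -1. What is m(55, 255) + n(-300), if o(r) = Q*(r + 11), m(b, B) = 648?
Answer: 382272/589 ≈ 649.02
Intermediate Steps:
Q = 1 (Q = (-1)² = 1)
o(r) = 11 + r (o(r) = 1*(r + 11) = 1*(11 + r) = 11 + r)
n(H) = 2*H/(11 + 2*H) (n(H) = (H + H)/(H + (11 + H)) = (2*H)/(11 + 2*H) = 2*H/(11 + 2*H))
m(55, 255) + n(-300) = 648 + 2*(-300)/(11 + 2*(-300)) = 648 + 2*(-300)/(11 - 600) = 648 + 2*(-300)/(-589) = 648 + 2*(-300)*(-1/589) = 648 + 600/589 = 382272/589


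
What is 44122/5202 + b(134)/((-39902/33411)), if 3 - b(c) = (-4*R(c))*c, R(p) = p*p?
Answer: -836380485528587/103785102 ≈ -8.0588e+6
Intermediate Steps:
R(p) = p²
b(c) = 3 + 4*c³ (b(c) = 3 - (-4*c²)*c = 3 - (-4)*c³ = 3 + 4*c³)
44122/5202 + b(134)/((-39902/33411)) = 44122/5202 + (3 + 4*134³)/((-39902/33411)) = 44122*(1/5202) + (3 + 4*2406104)/((-39902*1/33411)) = 22061/2601 + (3 + 9624416)/(-39902/33411) = 22061/2601 + 9624419*(-33411/39902) = 22061/2601 - 321561463209/39902 = -836380485528587/103785102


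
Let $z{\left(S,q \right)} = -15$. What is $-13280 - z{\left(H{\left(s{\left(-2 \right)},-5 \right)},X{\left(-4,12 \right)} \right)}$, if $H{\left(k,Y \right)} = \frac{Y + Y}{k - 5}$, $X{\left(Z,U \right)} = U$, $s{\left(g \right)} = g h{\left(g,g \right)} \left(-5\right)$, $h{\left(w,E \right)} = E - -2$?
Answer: $-13265$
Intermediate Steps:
$h{\left(w,E \right)} = 2 + E$ ($h{\left(w,E \right)} = E + 2 = 2 + E$)
$s{\left(g \right)} = - 5 g \left(2 + g\right)$ ($s{\left(g \right)} = g \left(2 + g\right) \left(-5\right) = - 5 g \left(2 + g\right)$)
$H{\left(k,Y \right)} = \frac{2 Y}{-5 + k}$
$-13280 - z{\left(H{\left(s{\left(-2 \right)},-5 \right)},X{\left(-4,12 \right)} \right)} = -13280 - -15 = -13280 + 15 = -13265$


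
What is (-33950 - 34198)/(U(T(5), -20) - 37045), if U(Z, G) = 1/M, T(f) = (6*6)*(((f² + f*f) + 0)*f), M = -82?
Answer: 5588136/3037691 ≈ 1.8396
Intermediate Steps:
T(f) = 72*f³ (T(f) = 36*(((f² + f²) + 0)*f) = 36*((2*f² + 0)*f) = 36*((2*f²)*f) = 36*(2*f³) = 72*f³)
U(Z, G) = -1/82 (U(Z, G) = 1/(-82) = -1/82)
(-33950 - 34198)/(U(T(5), -20) - 37045) = (-33950 - 34198)/(-1/82 - 37045) = -68148/(-3037691/82) = -68148*(-82/3037691) = 5588136/3037691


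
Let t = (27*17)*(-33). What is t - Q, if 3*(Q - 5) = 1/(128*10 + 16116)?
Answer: -790752577/52188 ≈ -15152.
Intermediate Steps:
Q = 260941/52188 (Q = 5 + 1/(3*(128*10 + 16116)) = 5 + 1/(3*(1280 + 16116)) = 5 + (⅓)/17396 = 5 + (⅓)*(1/17396) = 5 + 1/52188 = 260941/52188 ≈ 5.0000)
t = -15147 (t = 459*(-33) = -15147)
t - Q = -15147 - 1*260941/52188 = -15147 - 260941/52188 = -790752577/52188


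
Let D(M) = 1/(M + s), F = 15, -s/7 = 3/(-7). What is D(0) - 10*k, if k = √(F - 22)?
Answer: ⅓ - 10*I*√7 ≈ 0.33333 - 26.458*I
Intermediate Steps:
s = 3 (s = -21/(-7) = -21*(-1)/7 = -7*(-3/7) = 3)
D(M) = 1/(3 + M) (D(M) = 1/(M + 3) = 1/(3 + M))
k = I*√7 (k = √(15 - 22) = √(-7) = I*√7 ≈ 2.6458*I)
D(0) - 10*k = 1/(3 + 0) - 10*I*√7 = 1/3 - 10*I*√7 = ⅓ - 10*I*√7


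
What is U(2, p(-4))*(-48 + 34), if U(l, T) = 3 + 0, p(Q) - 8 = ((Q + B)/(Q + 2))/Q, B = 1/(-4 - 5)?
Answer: -42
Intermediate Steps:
B = -1/9 (B = 1/(-9) = -1/9 ≈ -0.11111)
p(Q) = 8 + (-1/9 + Q)/(Q*(2 + Q)) (p(Q) = 8 + ((Q - 1/9)/(Q + 2))/Q = 8 + ((-1/9 + Q)/(2 + Q))/Q = 8 + (-1/9 + Q)/(Q*(2 + Q)))
U(l, T) = 3
U(2, p(-4))*(-48 + 34) = 3*(-48 + 34) = 3*(-14) = -42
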